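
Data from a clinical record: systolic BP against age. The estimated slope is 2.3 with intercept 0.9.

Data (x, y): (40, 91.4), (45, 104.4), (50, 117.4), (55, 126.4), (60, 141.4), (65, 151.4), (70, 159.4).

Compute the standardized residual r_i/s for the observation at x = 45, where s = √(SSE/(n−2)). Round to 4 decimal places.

0.0000

x=40: ŷ = 0.9 + 2.3·40 = 92.9; r = 91.4 − 92.9 = -1.5
x=45: ŷ = 0.9 + 2.3·45 = 104.4; r = 104.4 − 104.4 = 0
x=50: ŷ = 0.9 + 2.3·50 = 115.9; r = 117.4 − 115.9 = 1.5
x=55: ŷ = 0.9 + 2.3·55 = 127.4; r = 126.4 − 127.4 = -1
x=60: ŷ = 0.9 + 2.3·60 = 138.9; r = 141.4 − 138.9 = 2.5
x=65: ŷ = 0.9 + 2.3·65 = 150.4; r = 151.4 − 150.4 = 1
x=70: ŷ = 0.9 + 2.3·70 = 161.9; r = 159.4 − 161.9 = -2.5
SSE = 2.25 + 0 + 2.25 + 1 + 6.25 + 1 + 6.25 = 19
s = √(19/5) = 1.94936
r/s = 0 / 1.94936 = 0.0000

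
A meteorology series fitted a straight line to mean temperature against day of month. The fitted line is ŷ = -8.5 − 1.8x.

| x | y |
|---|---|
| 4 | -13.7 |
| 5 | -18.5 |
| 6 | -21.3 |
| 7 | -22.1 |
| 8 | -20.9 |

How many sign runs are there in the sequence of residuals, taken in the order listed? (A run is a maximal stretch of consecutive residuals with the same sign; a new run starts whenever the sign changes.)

3 runs

x=4: ŷ = -8.5 − 1.8·4 = -15.7; e = -13.7 − (-15.7) = 2
x=5: ŷ = -8.5 − 1.8·5 = -17.5; e = -18.5 − (-17.5) = -1
x=6: ŷ = -8.5 − 1.8·6 = -19.3; e = -21.3 − (-19.3) = -2
x=7: ŷ = -8.5 − 1.8·7 = -21.1; e = -22.1 − (-21.1) = -1
x=8: ŷ = -8.5 − 1.8·8 = -22.9; e = -20.9 − (-22.9) = 2
Signs: + − − − +
Runs: +×1, −×3, +×1 → 3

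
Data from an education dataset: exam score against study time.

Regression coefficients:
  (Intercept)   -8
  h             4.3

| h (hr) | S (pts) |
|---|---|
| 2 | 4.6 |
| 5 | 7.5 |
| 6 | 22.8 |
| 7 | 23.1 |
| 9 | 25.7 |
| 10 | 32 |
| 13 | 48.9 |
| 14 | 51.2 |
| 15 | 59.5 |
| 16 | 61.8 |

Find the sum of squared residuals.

SSE = 124

h=2: Ŝ = -8 + 4.3·2 = 0.6; r = 4.6 − 0.6 = 4
h=5: Ŝ = -8 + 4.3·5 = 13.5; r = 7.5 − 13.5 = -6
h=6: Ŝ = -8 + 4.3·6 = 17.8; r = 22.8 − 17.8 = 5
h=7: Ŝ = -8 + 4.3·7 = 22.1; r = 23.1 − 22.1 = 1
h=9: Ŝ = -8 + 4.3·9 = 30.7; r = 25.7 − 30.7 = -5
h=10: Ŝ = -8 + 4.3·10 = 35; r = 32 − 35 = -3
h=13: Ŝ = -8 + 4.3·13 = 47.9; r = 48.9 − 47.9 = 1
h=14: Ŝ = -8 + 4.3·14 = 52.2; r = 51.2 − 52.2 = -1
h=15: Ŝ = -8 + 4.3·15 = 56.5; r = 59.5 − 56.5 = 3
h=16: Ŝ = -8 + 4.3·16 = 60.8; r = 61.8 − 60.8 = 1
SSE = 16 + 36 + 25 + 1 + 25 + 9 + 1 + 1 + 9 + 1 = 124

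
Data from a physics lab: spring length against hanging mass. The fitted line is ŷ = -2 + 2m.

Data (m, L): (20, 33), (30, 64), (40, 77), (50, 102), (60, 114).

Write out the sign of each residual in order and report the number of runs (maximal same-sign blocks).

5 runs

m=20: ŷ = -2 + 2·20 = 38; e = 33 − 38 = -5
m=30: ŷ = -2 + 2·30 = 58; e = 64 − 58 = 6
m=40: ŷ = -2 + 2·40 = 78; e = 77 − 78 = -1
m=50: ŷ = -2 + 2·50 = 98; e = 102 − 98 = 4
m=60: ŷ = -2 + 2·60 = 118; e = 114 − 118 = -4
Signs: − + − + −
Runs: −×1, +×1, −×1, +×1, −×1 → 5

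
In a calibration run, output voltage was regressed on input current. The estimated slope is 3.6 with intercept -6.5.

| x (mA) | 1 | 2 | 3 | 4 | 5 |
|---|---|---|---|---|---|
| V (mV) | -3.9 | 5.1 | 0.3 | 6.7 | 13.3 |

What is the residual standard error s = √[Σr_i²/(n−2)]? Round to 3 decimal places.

s = 3.699

x=1: ŷ = -6.5 + 3.6·1 = -2.9; r = -3.9 − (-2.9) = -1
x=2: ŷ = -6.5 + 3.6·2 = 0.7; r = 5.1 − 0.7 = 4.4
x=3: ŷ = -6.5 + 3.6·3 = 4.3; r = 0.3 − 4.3 = -4
x=4: ŷ = -6.5 + 3.6·4 = 7.9; r = 6.7 − 7.9 = -1.2
x=5: ŷ = -6.5 + 3.6·5 = 11.5; r = 13.3 − 11.5 = 1.8
SSE = 1 + 19.36 + 16 + 1.44 + 3.24 = 41.04
s = √(41.04/3) = √13.68 ≈ 3.699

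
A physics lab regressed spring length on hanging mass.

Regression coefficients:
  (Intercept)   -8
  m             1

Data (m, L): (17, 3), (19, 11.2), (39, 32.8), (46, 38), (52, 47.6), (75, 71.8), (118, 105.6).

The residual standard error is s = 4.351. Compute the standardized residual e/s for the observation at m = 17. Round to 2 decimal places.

-1.38

L̂ = -8 + 17 = 9
e = 3 − 9 = -6
e/s = -6 / 4.351 = -1.38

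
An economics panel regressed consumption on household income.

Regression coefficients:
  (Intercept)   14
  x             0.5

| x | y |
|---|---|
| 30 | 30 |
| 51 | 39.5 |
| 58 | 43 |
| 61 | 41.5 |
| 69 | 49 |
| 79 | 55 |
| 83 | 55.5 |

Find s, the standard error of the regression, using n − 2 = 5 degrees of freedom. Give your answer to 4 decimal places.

x=30: ŷ = 14 + 0.5·30 = 29; r = 30 − 29 = 1
x=51: ŷ = 14 + 0.5·51 = 39.5; r = 39.5 − 39.5 = 0
x=58: ŷ = 14 + 0.5·58 = 43; r = 43 − 43 = 0
x=61: ŷ = 14 + 0.5·61 = 44.5; r = 41.5 − 44.5 = -3
x=69: ŷ = 14 + 0.5·69 = 48.5; r = 49 − 48.5 = 0.5
x=79: ŷ = 14 + 0.5·79 = 53.5; r = 55 − 53.5 = 1.5
x=83: ŷ = 14 + 0.5·83 = 55.5; r = 55.5 − 55.5 = 0
SSE = 1 + 0 + 0 + 9 + 0.25 + 2.25 + 0 = 12.5
s = √(12.5/5) = √2.5 ≈ 1.5811

s = 1.5811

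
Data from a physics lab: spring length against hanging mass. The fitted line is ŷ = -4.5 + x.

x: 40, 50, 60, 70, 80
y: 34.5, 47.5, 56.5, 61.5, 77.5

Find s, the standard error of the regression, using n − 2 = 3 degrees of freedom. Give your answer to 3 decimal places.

x=40: ŷ = -4.5 + 40 = 35.5; e = 34.5 − 35.5 = -1
x=50: ŷ = -4.5 + 50 = 45.5; e = 47.5 − 45.5 = 2
x=60: ŷ = -4.5 + 60 = 55.5; e = 56.5 − 55.5 = 1
x=70: ŷ = -4.5 + 70 = 65.5; e = 61.5 − 65.5 = -4
x=80: ŷ = -4.5 + 80 = 75.5; e = 77.5 − 75.5 = 2
SSE = 1 + 4 + 1 + 16 + 4 = 26
s = √(26/3) = √8.66667 ≈ 2.944

s = 2.944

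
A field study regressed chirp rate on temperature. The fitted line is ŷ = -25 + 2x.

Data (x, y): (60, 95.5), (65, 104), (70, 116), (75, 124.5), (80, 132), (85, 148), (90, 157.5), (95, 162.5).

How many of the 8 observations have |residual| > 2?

4

x=60: ŷ = -25 + 2·60 = 95; r = 95.5 − 95 = 0.5
x=65: ŷ = -25 + 2·65 = 105; r = 104 − 105 = -1
x=70: ŷ = -25 + 2·70 = 115; r = 116 − 115 = 1
x=75: ŷ = -25 + 2·75 = 125; r = 124.5 − 125 = -0.5
x=80: ŷ = -25 + 2·80 = 135; r = 132 − 135 = -3
x=85: ŷ = -25 + 2·85 = 145; r = 148 − 145 = 3
x=90: ŷ = -25 + 2·90 = 155; r = 157.5 − 155 = 2.5
x=95: ŷ = -25 + 2·95 = 165; r = 162.5 − 165 = -2.5
|r| > 2: x=80 (|r|=3), x=85 (|r|=3), x=90 (|r|=2.5), x=95 (|r|=2.5) → 4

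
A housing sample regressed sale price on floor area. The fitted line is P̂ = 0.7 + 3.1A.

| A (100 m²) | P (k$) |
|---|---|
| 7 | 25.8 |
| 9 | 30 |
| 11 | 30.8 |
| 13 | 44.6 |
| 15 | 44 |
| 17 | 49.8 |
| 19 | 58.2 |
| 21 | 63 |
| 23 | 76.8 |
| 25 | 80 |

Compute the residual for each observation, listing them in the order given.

A=7: P̂ = 0.7 + 3.1·7 = 22.4; r = 25.8 − 22.4 = 3.4
A=9: P̂ = 0.7 + 3.1·9 = 28.6; r = 30 − 28.6 = 1.4
A=11: P̂ = 0.7 + 3.1·11 = 34.8; r = 30.8 − 34.8 = -4
A=13: P̂ = 0.7 + 3.1·13 = 41; r = 44.6 − 41 = 3.6
A=15: P̂ = 0.7 + 3.1·15 = 47.2; r = 44 − 47.2 = -3.2
A=17: P̂ = 0.7 + 3.1·17 = 53.4; r = 49.8 − 53.4 = -3.6
A=19: P̂ = 0.7 + 3.1·19 = 59.6; r = 58.2 − 59.6 = -1.4
A=21: P̂ = 0.7 + 3.1·21 = 65.8; r = 63 − 65.8 = -2.8
A=23: P̂ = 0.7 + 3.1·23 = 72; r = 76.8 − 72 = 4.8
A=25: P̂ = 0.7 + 3.1·25 = 78.2; r = 80 − 78.2 = 1.8

3.4, 1.4, -4, 3.6, -3.2, -3.6, -1.4, -2.8, 4.8, 1.8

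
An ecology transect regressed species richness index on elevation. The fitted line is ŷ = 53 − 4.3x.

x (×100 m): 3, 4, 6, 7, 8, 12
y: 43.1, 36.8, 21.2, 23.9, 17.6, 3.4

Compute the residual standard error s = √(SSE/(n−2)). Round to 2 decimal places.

s = 3.61

x=3: ŷ = 53 − 4.3·3 = 40.1; r = 43.1 − 40.1 = 3
x=4: ŷ = 53 − 4.3·4 = 35.8; r = 36.8 − 35.8 = 1
x=6: ŷ = 53 − 4.3·6 = 27.2; r = 21.2 − 27.2 = -6
x=7: ŷ = 53 − 4.3·7 = 22.9; r = 23.9 − 22.9 = 1
x=8: ŷ = 53 − 4.3·8 = 18.6; r = 17.6 − 18.6 = -1
x=12: ŷ = 53 − 4.3·12 = 1.4; r = 3.4 − 1.4 = 2
SSE = 9 + 1 + 36 + 1 + 1 + 4 = 52
s = √(52/4) = √13 ≈ 3.61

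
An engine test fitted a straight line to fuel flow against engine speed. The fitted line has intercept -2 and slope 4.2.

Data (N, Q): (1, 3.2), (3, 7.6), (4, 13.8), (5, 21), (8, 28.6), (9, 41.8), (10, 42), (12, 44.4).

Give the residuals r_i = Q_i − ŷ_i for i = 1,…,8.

1, -3, -1, 2, -3, 6, 2, -4

N=1: ŷ = -2 + 4.2·1 = 2.2; r = 3.2 − 2.2 = 1
N=3: ŷ = -2 + 4.2·3 = 10.6; r = 7.6 − 10.6 = -3
N=4: ŷ = -2 + 4.2·4 = 14.8; r = 13.8 − 14.8 = -1
N=5: ŷ = -2 + 4.2·5 = 19; r = 21 − 19 = 2
N=8: ŷ = -2 + 4.2·8 = 31.6; r = 28.6 − 31.6 = -3
N=9: ŷ = -2 + 4.2·9 = 35.8; r = 41.8 − 35.8 = 6
N=10: ŷ = -2 + 4.2·10 = 40; r = 42 − 40 = 2
N=12: ŷ = -2 + 4.2·12 = 48.4; r = 44.4 − 48.4 = -4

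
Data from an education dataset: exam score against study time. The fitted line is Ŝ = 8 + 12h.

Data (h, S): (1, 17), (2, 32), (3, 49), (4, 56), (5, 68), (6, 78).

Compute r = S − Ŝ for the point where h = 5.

r = 0

Ŝ = 8 + 12·5 = 68
r = 68 − 68 = 0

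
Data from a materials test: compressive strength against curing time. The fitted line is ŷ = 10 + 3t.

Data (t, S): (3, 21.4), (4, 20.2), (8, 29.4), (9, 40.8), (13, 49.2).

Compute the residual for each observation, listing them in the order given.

t=3: ŷ = 10 + 3·3 = 19; r = 21.4 − 19 = 2.4
t=4: ŷ = 10 + 3·4 = 22; r = 20.2 − 22 = -1.8
t=8: ŷ = 10 + 3·8 = 34; r = 29.4 − 34 = -4.6
t=9: ŷ = 10 + 3·9 = 37; r = 40.8 − 37 = 3.8
t=13: ŷ = 10 + 3·13 = 49; r = 49.2 − 49 = 0.2

2.4, -1.8, -4.6, 3.8, 0.2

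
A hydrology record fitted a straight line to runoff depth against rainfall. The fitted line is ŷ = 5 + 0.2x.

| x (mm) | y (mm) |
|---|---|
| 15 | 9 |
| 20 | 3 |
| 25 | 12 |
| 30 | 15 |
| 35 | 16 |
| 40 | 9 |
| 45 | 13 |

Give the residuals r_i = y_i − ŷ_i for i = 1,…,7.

x=15: ŷ = 5 + 0.2·15 = 8; r = 9 − 8 = 1
x=20: ŷ = 5 + 0.2·20 = 9; r = 3 − 9 = -6
x=25: ŷ = 5 + 0.2·25 = 10; r = 12 − 10 = 2
x=30: ŷ = 5 + 0.2·30 = 11; r = 15 − 11 = 4
x=35: ŷ = 5 + 0.2·35 = 12; r = 16 − 12 = 4
x=40: ŷ = 5 + 0.2·40 = 13; r = 9 − 13 = -4
x=45: ŷ = 5 + 0.2·45 = 14; r = 13 − 14 = -1

1, -6, 2, 4, 4, -4, -1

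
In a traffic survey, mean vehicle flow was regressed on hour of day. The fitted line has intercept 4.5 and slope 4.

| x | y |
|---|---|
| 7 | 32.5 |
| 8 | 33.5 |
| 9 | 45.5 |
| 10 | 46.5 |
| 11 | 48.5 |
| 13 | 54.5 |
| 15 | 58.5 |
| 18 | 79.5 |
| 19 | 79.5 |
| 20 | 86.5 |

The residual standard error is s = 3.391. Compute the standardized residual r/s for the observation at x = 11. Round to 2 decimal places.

ŷ = 4.5 + 4·11 = 48.5
r = 48.5 − 48.5 = 0
r/s = 0 / 3.391 = 0.00

0.00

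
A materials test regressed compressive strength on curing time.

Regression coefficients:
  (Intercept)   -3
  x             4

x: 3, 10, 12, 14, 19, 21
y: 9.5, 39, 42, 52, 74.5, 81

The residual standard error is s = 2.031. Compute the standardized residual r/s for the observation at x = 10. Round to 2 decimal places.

0.98

ŷ = -3 + 4·10 = 37
r = 39 − 37 = 2
r/s = 2 / 2.031 = 0.98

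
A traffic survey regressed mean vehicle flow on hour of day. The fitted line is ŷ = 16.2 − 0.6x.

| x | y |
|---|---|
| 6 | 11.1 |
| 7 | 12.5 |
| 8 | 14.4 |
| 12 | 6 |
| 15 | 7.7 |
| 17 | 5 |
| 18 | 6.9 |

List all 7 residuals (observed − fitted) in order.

x=6: ŷ = 16.2 − 0.6·6 = 12.6; r = 11.1 − 12.6 = -1.5
x=7: ŷ = 16.2 − 0.6·7 = 12; r = 12.5 − 12 = 0.5
x=8: ŷ = 16.2 − 0.6·8 = 11.4; r = 14.4 − 11.4 = 3
x=12: ŷ = 16.2 − 0.6·12 = 9; r = 6 − 9 = -3
x=15: ŷ = 16.2 − 0.6·15 = 7.2; r = 7.7 − 7.2 = 0.5
x=17: ŷ = 16.2 − 0.6·17 = 6; r = 5 − 6 = -1
x=18: ŷ = 16.2 − 0.6·18 = 5.4; r = 6.9 − 5.4 = 1.5

-1.5, 0.5, 3, -3, 0.5, -1, 1.5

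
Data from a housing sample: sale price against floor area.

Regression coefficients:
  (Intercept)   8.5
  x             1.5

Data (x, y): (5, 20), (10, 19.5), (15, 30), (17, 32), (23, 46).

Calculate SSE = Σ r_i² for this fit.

SSE = 46

x=5: ŷ = 8.5 + 1.5·5 = 16; r = 20 − 16 = 4
x=10: ŷ = 8.5 + 1.5·10 = 23.5; r = 19.5 − 23.5 = -4
x=15: ŷ = 8.5 + 1.5·15 = 31; r = 30 − 31 = -1
x=17: ŷ = 8.5 + 1.5·17 = 34; r = 32 − 34 = -2
x=23: ŷ = 8.5 + 1.5·23 = 43; r = 46 − 43 = 3
SSE = 16 + 16 + 1 + 4 + 9 = 46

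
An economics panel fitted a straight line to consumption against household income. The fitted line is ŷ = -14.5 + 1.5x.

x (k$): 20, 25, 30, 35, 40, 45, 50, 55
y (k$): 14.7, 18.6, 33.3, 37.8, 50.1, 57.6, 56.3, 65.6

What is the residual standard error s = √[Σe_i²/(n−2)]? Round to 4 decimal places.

x=20: ŷ = -14.5 + 1.5·20 = 15.5; e = 14.7 − 15.5 = -0.8
x=25: ŷ = -14.5 + 1.5·25 = 23; e = 18.6 − 23 = -4.4
x=30: ŷ = -14.5 + 1.5·30 = 30.5; e = 33.3 − 30.5 = 2.8
x=35: ŷ = -14.5 + 1.5·35 = 38; e = 37.8 − 38 = -0.2
x=40: ŷ = -14.5 + 1.5·40 = 45.5; e = 50.1 − 45.5 = 4.6
x=45: ŷ = -14.5 + 1.5·45 = 53; e = 57.6 − 53 = 4.6
x=50: ŷ = -14.5 + 1.5·50 = 60.5; e = 56.3 − 60.5 = -4.2
x=55: ŷ = -14.5 + 1.5·55 = 68; e = 65.6 − 68 = -2.4
SSE = 0.64 + 19.36 + 7.84 + 0.04 + 21.16 + 21.16 + 17.64 + 5.76 = 93.6
s = √(93.6/6) = √15.6 ≈ 3.9497

s = 3.9497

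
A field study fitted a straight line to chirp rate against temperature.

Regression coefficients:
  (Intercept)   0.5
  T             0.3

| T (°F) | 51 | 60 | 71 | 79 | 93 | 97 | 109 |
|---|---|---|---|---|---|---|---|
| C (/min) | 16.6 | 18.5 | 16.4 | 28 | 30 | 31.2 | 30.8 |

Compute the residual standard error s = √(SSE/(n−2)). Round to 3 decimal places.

s = 3.320

T=51: Ĉ = 0.5 + 0.3·51 = 15.8; e = 16.6 − 15.8 = 0.8
T=60: Ĉ = 0.5 + 0.3·60 = 18.5; e = 18.5 − 18.5 = 0
T=71: Ĉ = 0.5 + 0.3·71 = 21.8; e = 16.4 − 21.8 = -5.4
T=79: Ĉ = 0.5 + 0.3·79 = 24.2; e = 28 − 24.2 = 3.8
T=93: Ĉ = 0.5 + 0.3·93 = 28.4; e = 30 − 28.4 = 1.6
T=97: Ĉ = 0.5 + 0.3·97 = 29.6; e = 31.2 − 29.6 = 1.6
T=109: Ĉ = 0.5 + 0.3·109 = 33.2; e = 30.8 − 33.2 = -2.4
SSE = 0.64 + 0 + 29.16 + 14.44 + 2.56 + 2.56 + 5.76 = 55.12
s = √(55.12/5) = √11.024 ≈ 3.320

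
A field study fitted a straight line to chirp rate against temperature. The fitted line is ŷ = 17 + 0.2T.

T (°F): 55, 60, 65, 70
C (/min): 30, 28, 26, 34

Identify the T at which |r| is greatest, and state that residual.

T=55: ŷ = 17 + 0.2·55 = 28; r = 30 − 28 = 2
T=60: ŷ = 17 + 0.2·60 = 29; r = 28 − 29 = -1
T=65: ŷ = 17 + 0.2·65 = 30; r = 26 − 30 = -4
T=70: ŷ = 17 + 0.2·70 = 31; r = 34 − 31 = 3
Largest |r| is 4 at T = 65, residual -4.

T = 65, r = -4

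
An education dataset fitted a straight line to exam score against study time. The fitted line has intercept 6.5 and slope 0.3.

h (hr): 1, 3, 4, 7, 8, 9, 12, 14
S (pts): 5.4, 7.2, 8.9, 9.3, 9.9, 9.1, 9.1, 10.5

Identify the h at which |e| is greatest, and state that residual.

h = 1, e = -1.4

h=1: Ŝ = 6.5 + 0.3·1 = 6.8; e = 5.4 − 6.8 = -1.4
h=3: Ŝ = 6.5 + 0.3·3 = 7.4; e = 7.2 − 7.4 = -0.2
h=4: Ŝ = 6.5 + 0.3·4 = 7.7; e = 8.9 − 7.7 = 1.2
h=7: Ŝ = 6.5 + 0.3·7 = 8.6; e = 9.3 − 8.6 = 0.7
h=8: Ŝ = 6.5 + 0.3·8 = 8.9; e = 9.9 − 8.9 = 1
h=9: Ŝ = 6.5 + 0.3·9 = 9.2; e = 9.1 − 9.2 = -0.1
h=12: Ŝ = 6.5 + 0.3·12 = 10.1; e = 9.1 − 10.1 = -1
h=14: Ŝ = 6.5 + 0.3·14 = 10.7; e = 10.5 − 10.7 = -0.2
Largest |e| is 1.4 at h = 1, residual -1.4.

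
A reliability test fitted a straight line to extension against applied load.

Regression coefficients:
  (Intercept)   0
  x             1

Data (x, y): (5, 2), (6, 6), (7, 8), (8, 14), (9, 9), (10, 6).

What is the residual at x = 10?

r = -4

ŷ = 10 = 10
r = 6 − 10 = -4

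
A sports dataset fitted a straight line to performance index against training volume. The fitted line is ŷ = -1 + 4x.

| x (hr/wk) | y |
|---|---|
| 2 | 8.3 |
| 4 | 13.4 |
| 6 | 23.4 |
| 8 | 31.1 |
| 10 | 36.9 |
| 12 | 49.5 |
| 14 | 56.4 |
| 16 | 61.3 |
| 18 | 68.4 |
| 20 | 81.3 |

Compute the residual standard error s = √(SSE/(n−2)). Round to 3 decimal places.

x=2: ŷ = -1 + 4·2 = 7; e = 8.3 − 7 = 1.3
x=4: ŷ = -1 + 4·4 = 15; e = 13.4 − 15 = -1.6
x=6: ŷ = -1 + 4·6 = 23; e = 23.4 − 23 = 0.4
x=8: ŷ = -1 + 4·8 = 31; e = 31.1 − 31 = 0.1
x=10: ŷ = -1 + 4·10 = 39; e = 36.9 − 39 = -2.1
x=12: ŷ = -1 + 4·12 = 47; e = 49.5 − 47 = 2.5
x=14: ŷ = -1 + 4·14 = 55; e = 56.4 − 55 = 1.4
x=16: ŷ = -1 + 4·16 = 63; e = 61.3 − 63 = -1.7
x=18: ŷ = -1 + 4·18 = 71; e = 68.4 − 71 = -2.6
x=20: ŷ = -1 + 4·20 = 79; e = 81.3 − 79 = 2.3
SSE = 1.69 + 2.56 + 0.16 + 0.01 + 4.41 + 6.25 + 1.96 + 2.89 + 6.76 + 5.29 = 31.98
s = √(31.98/8) = √3.9975 ≈ 1.999

s = 1.999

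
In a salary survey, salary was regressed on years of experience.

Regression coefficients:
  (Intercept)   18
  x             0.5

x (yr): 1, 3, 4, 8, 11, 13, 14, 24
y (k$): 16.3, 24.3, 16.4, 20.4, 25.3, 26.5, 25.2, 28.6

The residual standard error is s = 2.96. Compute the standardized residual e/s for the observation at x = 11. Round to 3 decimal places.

ŷ = 18 + 0.5·11 = 23.5
e = 25.3 − 23.5 = 1.8
e/s = 1.8 / 2.96 = 0.608

0.608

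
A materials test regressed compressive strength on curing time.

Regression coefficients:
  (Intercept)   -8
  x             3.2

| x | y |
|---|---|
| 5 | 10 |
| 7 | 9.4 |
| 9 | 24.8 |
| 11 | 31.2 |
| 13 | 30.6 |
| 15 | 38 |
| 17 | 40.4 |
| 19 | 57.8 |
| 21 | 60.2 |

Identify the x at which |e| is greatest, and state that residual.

x=5: ŷ = -8 + 3.2·5 = 8; e = 10 − 8 = 2
x=7: ŷ = -8 + 3.2·7 = 14.4; e = 9.4 − 14.4 = -5
x=9: ŷ = -8 + 3.2·9 = 20.8; e = 24.8 − 20.8 = 4
x=11: ŷ = -8 + 3.2·11 = 27.2; e = 31.2 − 27.2 = 4
x=13: ŷ = -8 + 3.2·13 = 33.6; e = 30.6 − 33.6 = -3
x=15: ŷ = -8 + 3.2·15 = 40; e = 38 − 40 = -2
x=17: ŷ = -8 + 3.2·17 = 46.4; e = 40.4 − 46.4 = -6
x=19: ŷ = -8 + 3.2·19 = 52.8; e = 57.8 − 52.8 = 5
x=21: ŷ = -8 + 3.2·21 = 59.2; e = 60.2 − 59.2 = 1
Largest |e| is 6 at x = 17, residual -6.

x = 17, e = -6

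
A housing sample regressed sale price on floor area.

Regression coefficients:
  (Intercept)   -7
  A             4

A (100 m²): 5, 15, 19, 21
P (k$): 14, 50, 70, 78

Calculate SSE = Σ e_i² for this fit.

A=5: ŷ = -7 + 4·5 = 13; e = 14 − 13 = 1
A=15: ŷ = -7 + 4·15 = 53; e = 50 − 53 = -3
A=19: ŷ = -7 + 4·19 = 69; e = 70 − 69 = 1
A=21: ŷ = -7 + 4·21 = 77; e = 78 − 77 = 1
SSE = 1 + 9 + 1 + 1 = 12

SSE = 12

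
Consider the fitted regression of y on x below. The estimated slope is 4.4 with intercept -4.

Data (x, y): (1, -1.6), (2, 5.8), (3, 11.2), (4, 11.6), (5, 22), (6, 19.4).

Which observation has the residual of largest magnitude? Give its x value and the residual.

x=1: ŷ = -4 + 4.4·1 = 0.4; e = -1.6 − 0.4 = -2
x=2: ŷ = -4 + 4.4·2 = 4.8; e = 5.8 − 4.8 = 1
x=3: ŷ = -4 + 4.4·3 = 9.2; e = 11.2 − 9.2 = 2
x=4: ŷ = -4 + 4.4·4 = 13.6; e = 11.6 − 13.6 = -2
x=5: ŷ = -4 + 4.4·5 = 18; e = 22 − 18 = 4
x=6: ŷ = -4 + 4.4·6 = 22.4; e = 19.4 − 22.4 = -3
Largest |e| is 4 at x = 5, residual 4.

x = 5, e = 4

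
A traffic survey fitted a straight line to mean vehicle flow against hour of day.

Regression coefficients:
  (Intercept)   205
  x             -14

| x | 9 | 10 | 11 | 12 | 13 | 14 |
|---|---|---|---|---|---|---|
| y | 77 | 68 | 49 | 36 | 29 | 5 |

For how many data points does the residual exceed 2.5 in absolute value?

3

x=9: ŷ = 205 − 14·9 = 79; e = 77 − 79 = -2
x=10: ŷ = 205 − 14·10 = 65; e = 68 − 65 = 3
x=11: ŷ = 205 − 14·11 = 51; e = 49 − 51 = -2
x=12: ŷ = 205 − 14·12 = 37; e = 36 − 37 = -1
x=13: ŷ = 205 − 14·13 = 23; e = 29 − 23 = 6
x=14: ŷ = 205 − 14·14 = 9; e = 5 − 9 = -4
|e| > 2.5: x=10 (|e|=3), x=13 (|e|=6), x=14 (|e|=4) → 3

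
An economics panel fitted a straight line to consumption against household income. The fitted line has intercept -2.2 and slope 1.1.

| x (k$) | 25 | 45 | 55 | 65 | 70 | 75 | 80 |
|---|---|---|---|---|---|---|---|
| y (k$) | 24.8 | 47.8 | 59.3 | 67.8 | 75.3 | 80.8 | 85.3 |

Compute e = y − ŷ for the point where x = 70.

e = 0.5

ŷ = -2.2 + 1.1·70 = 74.8
e = 75.3 − 74.8 = 0.5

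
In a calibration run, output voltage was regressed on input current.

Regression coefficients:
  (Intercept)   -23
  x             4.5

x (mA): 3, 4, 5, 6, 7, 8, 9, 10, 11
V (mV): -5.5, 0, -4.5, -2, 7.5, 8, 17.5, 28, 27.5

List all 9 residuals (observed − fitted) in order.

4, 5, -4, -6, -1, -5, 0, 6, 1

x=3: V̂ = -23 + 4.5·3 = -9.5; e = -5.5 − (-9.5) = 4
x=4: V̂ = -23 + 4.5·4 = -5; e = 0 − (-5) = 5
x=5: V̂ = -23 + 4.5·5 = -0.5; e = -4.5 − (-0.5) = -4
x=6: V̂ = -23 + 4.5·6 = 4; e = -2 − 4 = -6
x=7: V̂ = -23 + 4.5·7 = 8.5; e = 7.5 − 8.5 = -1
x=8: V̂ = -23 + 4.5·8 = 13; e = 8 − 13 = -5
x=9: V̂ = -23 + 4.5·9 = 17.5; e = 17.5 − 17.5 = 0
x=10: V̂ = -23 + 4.5·10 = 22; e = 28 − 22 = 6
x=11: V̂ = -23 + 4.5·11 = 26.5; e = 27.5 − 26.5 = 1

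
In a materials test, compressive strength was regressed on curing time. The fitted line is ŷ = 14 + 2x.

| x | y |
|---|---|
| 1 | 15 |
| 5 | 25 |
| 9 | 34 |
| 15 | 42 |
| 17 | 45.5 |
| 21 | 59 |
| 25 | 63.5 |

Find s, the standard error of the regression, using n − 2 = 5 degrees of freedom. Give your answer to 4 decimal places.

x=1: ŷ = 14 + 2·1 = 16; e = 15 − 16 = -1
x=5: ŷ = 14 + 2·5 = 24; e = 25 − 24 = 1
x=9: ŷ = 14 + 2·9 = 32; e = 34 − 32 = 2
x=15: ŷ = 14 + 2·15 = 44; e = 42 − 44 = -2
x=17: ŷ = 14 + 2·17 = 48; e = 45.5 − 48 = -2.5
x=21: ŷ = 14 + 2·21 = 56; e = 59 − 56 = 3
x=25: ŷ = 14 + 2·25 = 64; e = 63.5 − 64 = -0.5
SSE = 1 + 1 + 4 + 4 + 6.25 + 9 + 0.25 = 25.5
s = √(25.5/5) = √5.1 ≈ 2.2583

s = 2.2583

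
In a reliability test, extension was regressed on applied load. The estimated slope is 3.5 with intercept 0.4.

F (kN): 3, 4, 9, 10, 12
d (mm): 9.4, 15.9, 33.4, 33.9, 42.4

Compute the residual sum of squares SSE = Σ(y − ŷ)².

F=3: d̂ = 0.4 + 3.5·3 = 10.9; e = 9.4 − 10.9 = -1.5
F=4: d̂ = 0.4 + 3.5·4 = 14.4; e = 15.9 − 14.4 = 1.5
F=9: d̂ = 0.4 + 3.5·9 = 31.9; e = 33.4 − 31.9 = 1.5
F=10: d̂ = 0.4 + 3.5·10 = 35.4; e = 33.9 − 35.4 = -1.5
F=12: d̂ = 0.4 + 3.5·12 = 42.4; e = 42.4 − 42.4 = 0
SSE = 2.25 + 2.25 + 2.25 + 2.25 + 0 = 9

SSE = 9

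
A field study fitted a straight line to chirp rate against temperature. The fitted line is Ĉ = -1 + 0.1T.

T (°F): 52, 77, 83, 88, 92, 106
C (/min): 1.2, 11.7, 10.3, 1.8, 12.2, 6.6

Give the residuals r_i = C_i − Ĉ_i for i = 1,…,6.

-3, 5, 3, -6, 4, -3

T=52: Ĉ = -1 + 0.1·52 = 4.2; r = 1.2 − 4.2 = -3
T=77: Ĉ = -1 + 0.1·77 = 6.7; r = 11.7 − 6.7 = 5
T=83: Ĉ = -1 + 0.1·83 = 7.3; r = 10.3 − 7.3 = 3
T=88: Ĉ = -1 + 0.1·88 = 7.8; r = 1.8 − 7.8 = -6
T=92: Ĉ = -1 + 0.1·92 = 8.2; r = 12.2 − 8.2 = 4
T=106: Ĉ = -1 + 0.1·106 = 9.6; r = 6.6 − 9.6 = -3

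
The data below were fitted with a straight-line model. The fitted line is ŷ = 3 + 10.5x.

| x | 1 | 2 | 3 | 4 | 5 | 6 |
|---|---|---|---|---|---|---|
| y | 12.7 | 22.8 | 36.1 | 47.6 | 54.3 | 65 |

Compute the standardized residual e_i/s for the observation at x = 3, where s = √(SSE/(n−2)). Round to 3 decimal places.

x=1: ŷ = 3 + 10.5·1 = 13.5; e = 12.7 − 13.5 = -0.8
x=2: ŷ = 3 + 10.5·2 = 24; e = 22.8 − 24 = -1.2
x=3: ŷ = 3 + 10.5·3 = 34.5; e = 36.1 − 34.5 = 1.6
x=4: ŷ = 3 + 10.5·4 = 45; e = 47.6 − 45 = 2.6
x=5: ŷ = 3 + 10.5·5 = 55.5; e = 54.3 − 55.5 = -1.2
x=6: ŷ = 3 + 10.5·6 = 66; e = 65 − 66 = -1
SSE = 0.64 + 1.44 + 2.56 + 6.76 + 1.44 + 1 = 13.84
s = √(13.84/4) = 1.86011
e/s = 1.6 / 1.86011 = 0.860

0.860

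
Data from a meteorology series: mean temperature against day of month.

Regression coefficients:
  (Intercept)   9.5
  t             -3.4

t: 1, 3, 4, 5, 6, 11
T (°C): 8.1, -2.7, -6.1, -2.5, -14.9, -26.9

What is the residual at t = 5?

r = 5

ŷ = 9.5 − 3.4·5 = -7.5
r = -2.5 − (-7.5) = 5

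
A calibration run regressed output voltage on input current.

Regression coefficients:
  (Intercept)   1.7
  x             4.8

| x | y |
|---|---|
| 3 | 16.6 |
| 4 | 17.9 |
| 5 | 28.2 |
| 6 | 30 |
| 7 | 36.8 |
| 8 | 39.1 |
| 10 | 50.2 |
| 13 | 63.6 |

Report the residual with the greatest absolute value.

x=3: ŷ = 1.7 + 4.8·3 = 16.1; e = 16.6 − 16.1 = 0.5
x=4: ŷ = 1.7 + 4.8·4 = 20.9; e = 17.9 − 20.9 = -3
x=5: ŷ = 1.7 + 4.8·5 = 25.7; e = 28.2 − 25.7 = 2.5
x=6: ŷ = 1.7 + 4.8·6 = 30.5; e = 30 − 30.5 = -0.5
x=7: ŷ = 1.7 + 4.8·7 = 35.3; e = 36.8 − 35.3 = 1.5
x=8: ŷ = 1.7 + 4.8·8 = 40.1; e = 39.1 − 40.1 = -1
x=10: ŷ = 1.7 + 4.8·10 = 49.7; e = 50.2 − 49.7 = 0.5
x=13: ŷ = 1.7 + 4.8·13 = 64.1; e = 63.6 − 64.1 = -0.5
Largest |e| is 3 at x = 4, residual -3.

e = -3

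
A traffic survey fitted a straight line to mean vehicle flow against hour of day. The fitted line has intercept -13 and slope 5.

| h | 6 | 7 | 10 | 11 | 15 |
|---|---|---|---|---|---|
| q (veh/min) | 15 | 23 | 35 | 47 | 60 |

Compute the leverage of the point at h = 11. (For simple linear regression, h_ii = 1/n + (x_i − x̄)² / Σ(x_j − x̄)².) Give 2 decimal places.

h = 0.23

h̄ = (6 + 7 + 10 + 11 + 15)/5 = 9.8
Σ(h − h̄)² = 14.44 + 7.84 + 0.04 + 1.44 + 27.04 = 50.8
h = 1/5 + (1.2)²/50.8 = 0.2 + 0.0283465 = 0.23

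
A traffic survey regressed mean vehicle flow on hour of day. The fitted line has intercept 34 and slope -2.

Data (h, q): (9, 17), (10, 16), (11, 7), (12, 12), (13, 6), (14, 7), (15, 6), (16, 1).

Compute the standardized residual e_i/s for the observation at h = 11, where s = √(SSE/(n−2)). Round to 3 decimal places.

h=9: q̂ = 34 − 2·9 = 16; e = 17 − 16 = 1
h=10: q̂ = 34 − 2·10 = 14; e = 16 − 14 = 2
h=11: q̂ = 34 − 2·11 = 12; e = 7 − 12 = -5
h=12: q̂ = 34 − 2·12 = 10; e = 12 − 10 = 2
h=13: q̂ = 34 − 2·13 = 8; e = 6 − 8 = -2
h=14: q̂ = 34 − 2·14 = 6; e = 7 − 6 = 1
h=15: q̂ = 34 − 2·15 = 4; e = 6 − 4 = 2
h=16: q̂ = 34 − 2·16 = 2; e = 1 − 2 = -1
SSE = 1 + 4 + 25 + 4 + 4 + 1 + 4 + 1 = 44
s = √(44/6) = 2.70801
e/s = -5 / 2.70801 = -1.846

-1.846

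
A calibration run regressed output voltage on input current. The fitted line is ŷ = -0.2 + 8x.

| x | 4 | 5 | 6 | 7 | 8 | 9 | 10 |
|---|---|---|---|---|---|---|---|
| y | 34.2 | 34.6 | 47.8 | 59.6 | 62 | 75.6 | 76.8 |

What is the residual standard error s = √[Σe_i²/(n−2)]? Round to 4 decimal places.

s = 3.8450

x=4: ŷ = -0.2 + 8·4 = 31.8; e = 34.2 − 31.8 = 2.4
x=5: ŷ = -0.2 + 8·5 = 39.8; e = 34.6 − 39.8 = -5.2
x=6: ŷ = -0.2 + 8·6 = 47.8; e = 47.8 − 47.8 = 0
x=7: ŷ = -0.2 + 8·7 = 55.8; e = 59.6 − 55.8 = 3.8
x=8: ŷ = -0.2 + 8·8 = 63.8; e = 62 − 63.8 = -1.8
x=9: ŷ = -0.2 + 8·9 = 71.8; e = 75.6 − 71.8 = 3.8
x=10: ŷ = -0.2 + 8·10 = 79.8; e = 76.8 − 79.8 = -3
SSE = 5.76 + 27.04 + 0 + 14.44 + 3.24 + 14.44 + 9 = 73.92
s = √(73.92/5) = √14.784 ≈ 3.8450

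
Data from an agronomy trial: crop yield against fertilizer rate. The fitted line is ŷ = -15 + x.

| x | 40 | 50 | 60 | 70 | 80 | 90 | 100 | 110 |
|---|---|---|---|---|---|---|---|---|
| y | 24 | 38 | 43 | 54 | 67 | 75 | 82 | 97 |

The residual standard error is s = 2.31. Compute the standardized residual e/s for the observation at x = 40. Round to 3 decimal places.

-0.433

ŷ = -15 + 40 = 25
e = 24 − 25 = -1
e/s = -1 / 2.31 = -0.433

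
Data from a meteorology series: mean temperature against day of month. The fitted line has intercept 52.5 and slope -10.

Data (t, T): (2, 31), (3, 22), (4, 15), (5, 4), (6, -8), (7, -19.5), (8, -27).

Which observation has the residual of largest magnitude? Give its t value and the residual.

t=2: ŷ = 52.5 − 10·2 = 32.5; r = 31 − 32.5 = -1.5
t=3: ŷ = 52.5 − 10·3 = 22.5; r = 22 − 22.5 = -0.5
t=4: ŷ = 52.5 − 10·4 = 12.5; r = 15 − 12.5 = 2.5
t=5: ŷ = 52.5 − 10·5 = 2.5; r = 4 − 2.5 = 1.5
t=6: ŷ = 52.5 − 10·6 = -7.5; r = -8 − (-7.5) = -0.5
t=7: ŷ = 52.5 − 10·7 = -17.5; r = -19.5 − (-17.5) = -2
t=8: ŷ = 52.5 − 10·8 = -27.5; r = -27 − (-27.5) = 0.5
Largest |r| is 2.5 at t = 4, residual 2.5.

t = 4, r = 2.5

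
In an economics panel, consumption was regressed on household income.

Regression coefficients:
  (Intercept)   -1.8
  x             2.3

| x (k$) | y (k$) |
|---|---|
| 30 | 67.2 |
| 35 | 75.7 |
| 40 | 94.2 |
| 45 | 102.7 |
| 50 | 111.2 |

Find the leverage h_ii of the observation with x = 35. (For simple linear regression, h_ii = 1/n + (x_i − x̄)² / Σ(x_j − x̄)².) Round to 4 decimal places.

x̄ = (30 + 35 + 40 + 45 + 50)/5 = 40
Σ(x − x̄)² = 100 + 25 + 0 + 25 + 100 = 250
h = 1/5 + (-5)²/250 = 0.2 + 0.1 = 0.3000

h = 0.3000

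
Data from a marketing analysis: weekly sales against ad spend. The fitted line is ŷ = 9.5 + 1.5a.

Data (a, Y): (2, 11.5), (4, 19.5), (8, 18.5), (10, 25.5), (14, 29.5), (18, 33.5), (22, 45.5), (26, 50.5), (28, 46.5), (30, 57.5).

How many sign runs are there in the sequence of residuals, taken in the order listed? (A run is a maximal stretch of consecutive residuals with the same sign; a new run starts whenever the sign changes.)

8 runs

a=2: ŷ = 9.5 + 1.5·2 = 12.5; e = 11.5 − 12.5 = -1
a=4: ŷ = 9.5 + 1.5·4 = 15.5; e = 19.5 − 15.5 = 4
a=8: ŷ = 9.5 + 1.5·8 = 21.5; e = 18.5 − 21.5 = -3
a=10: ŷ = 9.5 + 1.5·10 = 24.5; e = 25.5 − 24.5 = 1
a=14: ŷ = 9.5 + 1.5·14 = 30.5; e = 29.5 − 30.5 = -1
a=18: ŷ = 9.5 + 1.5·18 = 36.5; e = 33.5 − 36.5 = -3
a=22: ŷ = 9.5 + 1.5·22 = 42.5; e = 45.5 − 42.5 = 3
a=26: ŷ = 9.5 + 1.5·26 = 48.5; e = 50.5 − 48.5 = 2
a=28: ŷ = 9.5 + 1.5·28 = 51.5; e = 46.5 − 51.5 = -5
a=30: ŷ = 9.5 + 1.5·30 = 54.5; e = 57.5 − 54.5 = 3
Signs: − + − + − − + + − +
Runs: −×1, +×1, −×1, +×1, −×2, +×2, −×1, +×1 → 8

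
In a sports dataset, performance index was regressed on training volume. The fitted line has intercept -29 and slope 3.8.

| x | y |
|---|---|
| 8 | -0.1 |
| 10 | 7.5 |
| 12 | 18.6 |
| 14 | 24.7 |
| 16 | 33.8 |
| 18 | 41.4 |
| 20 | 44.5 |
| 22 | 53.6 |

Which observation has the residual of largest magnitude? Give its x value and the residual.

x=8: ŷ = -29 + 3.8·8 = 1.4; r = -0.1 − 1.4 = -1.5
x=10: ŷ = -29 + 3.8·10 = 9; r = 7.5 − 9 = -1.5
x=12: ŷ = -29 + 3.8·12 = 16.6; r = 18.6 − 16.6 = 2
x=14: ŷ = -29 + 3.8·14 = 24.2; r = 24.7 − 24.2 = 0.5
x=16: ŷ = -29 + 3.8·16 = 31.8; r = 33.8 − 31.8 = 2
x=18: ŷ = -29 + 3.8·18 = 39.4; r = 41.4 − 39.4 = 2
x=20: ŷ = -29 + 3.8·20 = 47; r = 44.5 − 47 = -2.5
x=22: ŷ = -29 + 3.8·22 = 54.6; r = 53.6 − 54.6 = -1
Largest |r| is 2.5 at x = 20, residual -2.5.

x = 20, r = -2.5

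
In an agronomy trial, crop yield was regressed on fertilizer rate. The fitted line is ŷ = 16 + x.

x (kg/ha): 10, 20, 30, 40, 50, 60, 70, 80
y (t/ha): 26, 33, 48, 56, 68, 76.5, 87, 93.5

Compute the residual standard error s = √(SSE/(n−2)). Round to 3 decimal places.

x=10: ŷ = 16 + 10 = 26; e = 26 − 26 = 0
x=20: ŷ = 16 + 20 = 36; e = 33 − 36 = -3
x=30: ŷ = 16 + 30 = 46; e = 48 − 46 = 2
x=40: ŷ = 16 + 40 = 56; e = 56 − 56 = 0
x=50: ŷ = 16 + 50 = 66; e = 68 − 66 = 2
x=60: ŷ = 16 + 60 = 76; e = 76.5 − 76 = 0.5
x=70: ŷ = 16 + 70 = 86; e = 87 − 86 = 1
x=80: ŷ = 16 + 80 = 96; e = 93.5 − 96 = -2.5
SSE = 0 + 9 + 4 + 0 + 4 + 0.25 + 1 + 6.25 = 24.5
s = √(24.5/6) = √4.08333 ≈ 2.021

s = 2.021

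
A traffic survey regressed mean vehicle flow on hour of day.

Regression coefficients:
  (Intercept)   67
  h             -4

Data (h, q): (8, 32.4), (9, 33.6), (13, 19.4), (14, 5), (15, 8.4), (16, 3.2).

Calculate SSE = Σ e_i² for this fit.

SSE = 70.88

h=8: ŷ = 67 − 4·8 = 35; e = 32.4 − 35 = -2.6
h=9: ŷ = 67 − 4·9 = 31; e = 33.6 − 31 = 2.6
h=13: ŷ = 67 − 4·13 = 15; e = 19.4 − 15 = 4.4
h=14: ŷ = 67 − 4·14 = 11; e = 5 − 11 = -6
h=15: ŷ = 67 − 4·15 = 7; e = 8.4 − 7 = 1.4
h=16: ŷ = 67 − 4·16 = 3; e = 3.2 − 3 = 0.2
SSE = 6.76 + 6.76 + 19.36 + 36 + 1.96 + 0.04 = 70.88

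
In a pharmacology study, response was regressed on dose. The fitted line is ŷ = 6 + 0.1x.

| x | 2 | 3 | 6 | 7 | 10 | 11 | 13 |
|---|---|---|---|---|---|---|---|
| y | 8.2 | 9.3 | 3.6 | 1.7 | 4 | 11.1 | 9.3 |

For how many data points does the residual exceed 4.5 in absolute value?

x=2: ŷ = 6 + 0.1·2 = 6.2; e = 8.2 − 6.2 = 2
x=3: ŷ = 6 + 0.1·3 = 6.3; e = 9.3 − 6.3 = 3
x=6: ŷ = 6 + 0.1·6 = 6.6; e = 3.6 − 6.6 = -3
x=7: ŷ = 6 + 0.1·7 = 6.7; e = 1.7 − 6.7 = -5
x=10: ŷ = 6 + 0.1·10 = 7; e = 4 − 7 = -3
x=11: ŷ = 6 + 0.1·11 = 7.1; e = 11.1 − 7.1 = 4
x=13: ŷ = 6 + 0.1·13 = 7.3; e = 9.3 − 7.3 = 2
|e| > 4.5: x=7 (|e|=5) → 1

1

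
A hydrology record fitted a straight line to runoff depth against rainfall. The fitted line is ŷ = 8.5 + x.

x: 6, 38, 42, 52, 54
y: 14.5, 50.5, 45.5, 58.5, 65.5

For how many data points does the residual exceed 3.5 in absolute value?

2

x=6: ŷ = 8.5 + 6 = 14.5; r = 14.5 − 14.5 = 0
x=38: ŷ = 8.5 + 38 = 46.5; r = 50.5 − 46.5 = 4
x=42: ŷ = 8.5 + 42 = 50.5; r = 45.5 − 50.5 = -5
x=52: ŷ = 8.5 + 52 = 60.5; r = 58.5 − 60.5 = -2
x=54: ŷ = 8.5 + 54 = 62.5; r = 65.5 − 62.5 = 3
|r| > 3.5: x=38 (|r|=4), x=42 (|r|=5) → 2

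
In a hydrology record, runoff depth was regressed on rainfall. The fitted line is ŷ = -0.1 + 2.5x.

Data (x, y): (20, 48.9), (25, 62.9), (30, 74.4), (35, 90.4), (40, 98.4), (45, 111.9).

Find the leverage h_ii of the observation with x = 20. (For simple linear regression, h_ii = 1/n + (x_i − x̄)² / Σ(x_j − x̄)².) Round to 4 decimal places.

h = 0.5238

x̄ = (20 + 25 + 30 + 35 + 40 + 45)/6 = 32.5
Σ(x − x̄)² = 156.25 + 56.25 + 6.25 + 6.25 + 56.25 + 156.25 = 437.5
h = 1/6 + (-12.5)²/437.5 = 0.166667 + 0.357143 = 0.5238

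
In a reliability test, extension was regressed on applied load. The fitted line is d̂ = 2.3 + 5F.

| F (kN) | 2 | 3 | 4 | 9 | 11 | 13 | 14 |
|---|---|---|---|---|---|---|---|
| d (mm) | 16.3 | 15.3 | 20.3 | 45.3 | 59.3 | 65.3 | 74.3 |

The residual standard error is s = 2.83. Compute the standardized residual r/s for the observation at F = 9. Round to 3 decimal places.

d̂ = 2.3 + 5·9 = 47.3
r = 45.3 − 47.3 = -2
r/s = -2 / 2.83 = -0.707

-0.707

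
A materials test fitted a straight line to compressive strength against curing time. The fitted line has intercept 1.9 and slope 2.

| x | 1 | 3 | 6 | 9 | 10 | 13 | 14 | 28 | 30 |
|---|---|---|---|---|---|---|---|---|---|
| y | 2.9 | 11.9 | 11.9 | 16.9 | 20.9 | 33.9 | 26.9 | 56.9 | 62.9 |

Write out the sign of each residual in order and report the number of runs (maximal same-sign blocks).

6 runs

x=1: ŷ = 1.9 + 2·1 = 3.9; e = 2.9 − 3.9 = -1
x=3: ŷ = 1.9 + 2·3 = 7.9; e = 11.9 − 7.9 = 4
x=6: ŷ = 1.9 + 2·6 = 13.9; e = 11.9 − 13.9 = -2
x=9: ŷ = 1.9 + 2·9 = 19.9; e = 16.9 − 19.9 = -3
x=10: ŷ = 1.9 + 2·10 = 21.9; e = 20.9 − 21.9 = -1
x=13: ŷ = 1.9 + 2·13 = 27.9; e = 33.9 − 27.9 = 6
x=14: ŷ = 1.9 + 2·14 = 29.9; e = 26.9 − 29.9 = -3
x=28: ŷ = 1.9 + 2·28 = 57.9; e = 56.9 − 57.9 = -1
x=30: ŷ = 1.9 + 2·30 = 61.9; e = 62.9 − 61.9 = 1
Signs: − + − − − + − − +
Runs: −×1, +×1, −×3, +×1, −×2, +×1 → 6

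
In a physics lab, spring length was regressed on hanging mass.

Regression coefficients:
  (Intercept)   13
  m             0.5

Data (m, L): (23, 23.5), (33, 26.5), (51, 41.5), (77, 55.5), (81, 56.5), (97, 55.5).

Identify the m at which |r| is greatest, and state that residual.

m=23: L̂ = 13 + 0.5·23 = 24.5; r = 23.5 − 24.5 = -1
m=33: L̂ = 13 + 0.5·33 = 29.5; r = 26.5 − 29.5 = -3
m=51: L̂ = 13 + 0.5·51 = 38.5; r = 41.5 − 38.5 = 3
m=77: L̂ = 13 + 0.5·77 = 51.5; r = 55.5 − 51.5 = 4
m=81: L̂ = 13 + 0.5·81 = 53.5; r = 56.5 − 53.5 = 3
m=97: L̂ = 13 + 0.5·97 = 61.5; r = 55.5 − 61.5 = -6
Largest |r| is 6 at m = 97, residual -6.

m = 97, r = -6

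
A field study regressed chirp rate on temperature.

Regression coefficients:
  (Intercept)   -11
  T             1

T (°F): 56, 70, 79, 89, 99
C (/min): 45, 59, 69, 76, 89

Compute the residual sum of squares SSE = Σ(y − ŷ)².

T=56: ŷ = -11 + 56 = 45; e = 45 − 45 = 0
T=70: ŷ = -11 + 70 = 59; e = 59 − 59 = 0
T=79: ŷ = -11 + 79 = 68; e = 69 − 68 = 1
T=89: ŷ = -11 + 89 = 78; e = 76 − 78 = -2
T=99: ŷ = -11 + 99 = 88; e = 89 − 88 = 1
SSE = 0 + 0 + 1 + 4 + 1 = 6

SSE = 6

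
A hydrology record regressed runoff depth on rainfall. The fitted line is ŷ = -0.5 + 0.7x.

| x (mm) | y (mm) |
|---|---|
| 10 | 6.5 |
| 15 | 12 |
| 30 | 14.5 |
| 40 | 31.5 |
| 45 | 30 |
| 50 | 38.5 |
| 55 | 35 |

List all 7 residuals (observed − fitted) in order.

x=10: ŷ = -0.5 + 0.7·10 = 6.5; r = 6.5 − 6.5 = 0
x=15: ŷ = -0.5 + 0.7·15 = 10; r = 12 − 10 = 2
x=30: ŷ = -0.5 + 0.7·30 = 20.5; r = 14.5 − 20.5 = -6
x=40: ŷ = -0.5 + 0.7·40 = 27.5; r = 31.5 − 27.5 = 4
x=45: ŷ = -0.5 + 0.7·45 = 31; r = 30 − 31 = -1
x=50: ŷ = -0.5 + 0.7·50 = 34.5; r = 38.5 − 34.5 = 4
x=55: ŷ = -0.5 + 0.7·55 = 38; r = 35 − 38 = -3

0, 2, -6, 4, -1, 4, -3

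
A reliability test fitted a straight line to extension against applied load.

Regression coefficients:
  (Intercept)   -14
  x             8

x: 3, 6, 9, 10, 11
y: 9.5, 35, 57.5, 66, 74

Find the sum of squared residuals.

x=3: ŷ = -14 + 8·3 = 10; r = 9.5 − 10 = -0.5
x=6: ŷ = -14 + 8·6 = 34; r = 35 − 34 = 1
x=9: ŷ = -14 + 8·9 = 58; r = 57.5 − 58 = -0.5
x=10: ŷ = -14 + 8·10 = 66; r = 66 − 66 = 0
x=11: ŷ = -14 + 8·11 = 74; r = 74 − 74 = 0
SSE = 0.25 + 1 + 0.25 + 0 + 0 = 1.5

SSE = 1.5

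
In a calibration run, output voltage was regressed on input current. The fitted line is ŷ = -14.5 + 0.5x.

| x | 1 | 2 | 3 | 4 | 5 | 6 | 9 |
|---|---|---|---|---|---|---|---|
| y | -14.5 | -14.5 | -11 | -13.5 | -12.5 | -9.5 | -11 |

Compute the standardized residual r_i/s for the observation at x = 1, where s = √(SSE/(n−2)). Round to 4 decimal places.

x=1: ŷ = -14.5 + 0.5·1 = -14; r = -14.5 − (-14) = -0.5
x=2: ŷ = -14.5 + 0.5·2 = -13.5; r = -14.5 − (-13.5) = -1
x=3: ŷ = -14.5 + 0.5·3 = -13; r = -11 − (-13) = 2
x=4: ŷ = -14.5 + 0.5·4 = -12.5; r = -13.5 − (-12.5) = -1
x=5: ŷ = -14.5 + 0.5·5 = -12; r = -12.5 − (-12) = -0.5
x=6: ŷ = -14.5 + 0.5·6 = -11.5; r = -9.5 − (-11.5) = 2
x=9: ŷ = -14.5 + 0.5·9 = -10; r = -11 − (-10) = -1
SSE = 0.25 + 1 + 4 + 1 + 0.25 + 4 + 1 = 11.5
s = √(11.5/5) = 1.51658
r/s = -0.5 / 1.51658 = -0.3297

-0.3297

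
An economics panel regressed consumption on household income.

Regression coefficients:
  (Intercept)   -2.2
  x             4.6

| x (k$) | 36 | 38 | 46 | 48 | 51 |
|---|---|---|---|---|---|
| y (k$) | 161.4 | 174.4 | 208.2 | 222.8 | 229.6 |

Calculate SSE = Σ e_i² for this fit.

x=36: ŷ = -2.2 + 4.6·36 = 163.4; e = 161.4 − 163.4 = -2
x=38: ŷ = -2.2 + 4.6·38 = 172.6; e = 174.4 − 172.6 = 1.8
x=46: ŷ = -2.2 + 4.6·46 = 209.4; e = 208.2 − 209.4 = -1.2
x=48: ŷ = -2.2 + 4.6·48 = 218.6; e = 222.8 − 218.6 = 4.2
x=51: ŷ = -2.2 + 4.6·51 = 232.4; e = 229.6 − 232.4 = -2.8
SSE = 4 + 3.24 + 1.44 + 17.64 + 7.84 = 34.16

SSE = 34.16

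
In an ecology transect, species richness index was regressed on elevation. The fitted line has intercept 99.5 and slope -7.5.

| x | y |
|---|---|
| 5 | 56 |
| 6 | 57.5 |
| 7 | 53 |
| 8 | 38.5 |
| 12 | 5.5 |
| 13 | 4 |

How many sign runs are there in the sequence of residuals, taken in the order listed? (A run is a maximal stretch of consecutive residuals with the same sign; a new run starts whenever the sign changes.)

x=5: ŷ = 99.5 − 7.5·5 = 62; r = 56 − 62 = -6
x=6: ŷ = 99.5 − 7.5·6 = 54.5; r = 57.5 − 54.5 = 3
x=7: ŷ = 99.5 − 7.5·7 = 47; r = 53 − 47 = 6
x=8: ŷ = 99.5 − 7.5·8 = 39.5; r = 38.5 − 39.5 = -1
x=12: ŷ = 99.5 − 7.5·12 = 9.5; r = 5.5 − 9.5 = -4
x=13: ŷ = 99.5 − 7.5·13 = 2; r = 4 − 2 = 2
Signs: − + + − − +
Runs: −×1, +×2, −×2, +×1 → 4

4 runs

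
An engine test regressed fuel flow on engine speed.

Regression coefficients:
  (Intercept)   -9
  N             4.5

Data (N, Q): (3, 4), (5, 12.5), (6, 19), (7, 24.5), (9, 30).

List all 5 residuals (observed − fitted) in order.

N=3: ŷ = -9 + 4.5·3 = 4.5; e = 4 − 4.5 = -0.5
N=5: ŷ = -9 + 4.5·5 = 13.5; e = 12.5 − 13.5 = -1
N=6: ŷ = -9 + 4.5·6 = 18; e = 19 − 18 = 1
N=7: ŷ = -9 + 4.5·7 = 22.5; e = 24.5 − 22.5 = 2
N=9: ŷ = -9 + 4.5·9 = 31.5; e = 30 − 31.5 = -1.5

-0.5, -1, 1, 2, -1.5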